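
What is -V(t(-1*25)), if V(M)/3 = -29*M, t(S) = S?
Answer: -2175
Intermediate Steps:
V(M) = -87*M (V(M) = 3*(-29*M) = -87*M)
-V(t(-1*25)) = -(-87)*(-1*25) = -(-87)*(-25) = -1*2175 = -2175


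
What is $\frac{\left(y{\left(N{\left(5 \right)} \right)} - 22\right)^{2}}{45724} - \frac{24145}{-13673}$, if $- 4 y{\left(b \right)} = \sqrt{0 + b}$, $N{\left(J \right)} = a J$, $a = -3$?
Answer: $\frac{1615434027}{909358912} + \frac{11 i \sqrt{15}}{45724} \approx 1.7765 + 0.00093174 i$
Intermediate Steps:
$N{\left(J \right)} = - 3 J$
$y{\left(b \right)} = - \frac{\sqrt{b}}{4}$ ($y{\left(b \right)} = - \frac{\sqrt{0 + b}}{4} = - \frac{\sqrt{b}}{4}$)
$\frac{\left(y{\left(N{\left(5 \right)} \right)} - 22\right)^{2}}{45724} - \frac{24145}{-13673} = \frac{\left(- \frac{\sqrt{\left(-3\right) 5}}{4} - 22\right)^{2}}{45724} - \frac{24145}{-13673} = \left(- \frac{\sqrt{-15}}{4} - 22\right)^{2} \cdot \frac{1}{45724} - - \frac{2195}{1243} = \left(- \frac{i \sqrt{15}}{4} - 22\right)^{2} \cdot \frac{1}{45724} + \frac{2195}{1243} = \left(-22 - \frac{i \sqrt{15}}{4}\right)^{2} \cdot \frac{1}{45724} + \frac{2195}{1243} = \frac{\left(-22 - \frac{i \sqrt{15}}{4}\right)^{2}}{45724} + \frac{2195}{1243} = \frac{2195}{1243} + \frac{\left(-22 - \frac{i \sqrt{15}}{4}\right)^{2}}{45724}$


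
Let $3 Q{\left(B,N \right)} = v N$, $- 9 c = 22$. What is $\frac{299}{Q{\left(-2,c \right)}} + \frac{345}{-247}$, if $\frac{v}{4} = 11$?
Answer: $- \frac{2327991}{239096} \approx -9.7366$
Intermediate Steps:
$c = - \frac{22}{9}$ ($c = \left(- \frac{1}{9}\right) 22 = - \frac{22}{9} \approx -2.4444$)
$v = 44$ ($v = 4 \cdot 11 = 44$)
$Q{\left(B,N \right)} = \frac{44 N}{3}$
$\frac{299}{Q{\left(-2,c \right)}} + \frac{345}{-247} = \frac{299}{\frac{44}{3} \left(- \frac{22}{9}\right)} + \frac{345}{-247} = \frac{299}{- \frac{968}{27}} + 345 \left(- \frac{1}{247}\right) = 299 \left(- \frac{27}{968}\right) - \frac{345}{247} = - \frac{8073}{968} - \frac{345}{247} = - \frac{2327991}{239096}$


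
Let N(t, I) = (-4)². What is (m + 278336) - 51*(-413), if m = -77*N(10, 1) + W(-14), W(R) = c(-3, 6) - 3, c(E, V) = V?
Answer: 298170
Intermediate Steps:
N(t, I) = 16
W(R) = 3 (W(R) = 6 - 3 = 3)
m = -1229 (m = -77*16 + 3 = -1232 + 3 = -1229)
(m + 278336) - 51*(-413) = (-1229 + 278336) - 51*(-413) = 277107 + 21063 = 298170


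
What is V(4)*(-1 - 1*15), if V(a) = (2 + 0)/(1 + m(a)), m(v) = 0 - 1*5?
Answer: 8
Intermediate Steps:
m(v) = -5 (m(v) = 0 - 5 = -5)
V(a) = -½ (V(a) = (2 + 0)/(1 - 5) = 2/(-4) = 2*(-¼) = -½)
V(4)*(-1 - 1*15) = -(-1 - 1*15)/2 = -(-1 - 15)/2 = -½*(-16) = 8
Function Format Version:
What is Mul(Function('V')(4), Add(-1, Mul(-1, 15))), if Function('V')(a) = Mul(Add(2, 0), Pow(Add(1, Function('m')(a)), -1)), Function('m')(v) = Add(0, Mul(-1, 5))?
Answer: 8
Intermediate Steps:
Function('m')(v) = -5 (Function('m')(v) = Add(0, -5) = -5)
Function('V')(a) = Rational(-1, 2) (Function('V')(a) = Mul(Add(2, 0), Pow(Add(1, -5), -1)) = Mul(2, Pow(-4, -1)) = Mul(2, Rational(-1, 4)) = Rational(-1, 2))
Mul(Function('V')(4), Add(-1, Mul(-1, 15))) = Mul(Rational(-1, 2), Add(-1, Mul(-1, 15))) = Mul(Rational(-1, 2), Add(-1, -15)) = Mul(Rational(-1, 2), -16) = 8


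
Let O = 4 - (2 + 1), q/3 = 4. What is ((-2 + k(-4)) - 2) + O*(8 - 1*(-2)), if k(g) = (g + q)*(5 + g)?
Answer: 14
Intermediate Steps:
q = 12 (q = 3*4 = 12)
k(g) = (5 + g)*(12 + g) (k(g) = (g + 12)*(5 + g) = (12 + g)*(5 + g) = (5 + g)*(12 + g))
O = 1 (O = 4 - 1*3 = 4 - 3 = 1)
((-2 + k(-4)) - 2) + O*(8 - 1*(-2)) = ((-2 + (60 + (-4)² + 17*(-4))) - 2) + 1*(8 - 1*(-2)) = ((-2 + (60 + 16 - 68)) - 2) + 1*(8 + 2) = ((-2 + 8) - 2) + 1*10 = (6 - 2) + 10 = 4 + 10 = 14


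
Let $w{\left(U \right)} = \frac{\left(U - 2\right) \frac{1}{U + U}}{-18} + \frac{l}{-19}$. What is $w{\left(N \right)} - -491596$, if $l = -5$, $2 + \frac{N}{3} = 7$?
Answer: $\frac{5043777413}{10260} \approx 4.916 \cdot 10^{5}$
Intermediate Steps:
$N = 15$ ($N = -6 + 3 \cdot 7 = -6 + 21 = 15$)
$w{\left(U \right)} = \frac{5}{19} - \frac{-2 + U}{36 U}$ ($w{\left(U \right)} = \frac{\left(U - 2\right) \frac{1}{U + U}}{-18} - \frac{5}{-19} = \frac{-2 + U}{2 U} \left(- \frac{1}{18}\right) - - \frac{5}{19} = \left(-2 + U\right) \frac{1}{2 U} \left(- \frac{1}{18}\right) + \frac{5}{19} = \frac{-2 + U}{2 U} \left(- \frac{1}{18}\right) + \frac{5}{19} = - \frac{-2 + U}{36 U} + \frac{5}{19} = \frac{5}{19} - \frac{-2 + U}{36 U}$)
$w{\left(N \right)} - -491596 = \frac{38 + 161 \cdot 15}{684 \cdot 15} - -491596 = \frac{1}{684} \cdot \frac{1}{15} \left(38 + 2415\right) + 491596 = \frac{1}{684} \cdot \frac{1}{15} \cdot 2453 + 491596 = \frac{2453}{10260} + 491596 = \frac{5043777413}{10260}$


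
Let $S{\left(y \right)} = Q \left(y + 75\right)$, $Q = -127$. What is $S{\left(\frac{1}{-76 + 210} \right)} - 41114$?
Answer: $- \frac{6785753}{134} \approx -50640.0$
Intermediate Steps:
$S{\left(y \right)} = -9525 - 127 y$ ($S{\left(y \right)} = - 127 \left(y + 75\right) = - 127 \left(75 + y\right) = -9525 - 127 y$)
$S{\left(\frac{1}{-76 + 210} \right)} - 41114 = \left(-9525 - \frac{127}{-76 + 210}\right) - 41114 = \left(-9525 - \frac{127}{134}\right) - 41114 = - \frac{1276477}{134} - 41114 = - \frac{6785753}{134}$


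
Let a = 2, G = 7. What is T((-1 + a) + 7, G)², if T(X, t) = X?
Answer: 64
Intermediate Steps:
T((-1 + a) + 7, G)² = ((-1 + 2) + 7)² = (1 + 7)² = 8² = 64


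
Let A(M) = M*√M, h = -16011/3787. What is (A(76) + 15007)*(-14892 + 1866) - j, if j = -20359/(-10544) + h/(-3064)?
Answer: -2989540470570270005/15293239024 - 1979952*√19 ≈ -2.0411e+8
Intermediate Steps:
h = -16011/3787 (h = -16011*1/3787 = -16011/3787 ≈ -4.2279)
A(M) = M^(3/2)
j = 29550223637/15293239024 (j = -20359/(-10544) - 16011/3787/(-3064) = -20359*(-1/10544) - 16011/3787*(-1/3064) = 20359/10544 + 16011/11603368 = 29550223637/15293239024 ≈ 1.9322)
(A(76) + 15007)*(-14892 + 1866) - j = (76^(3/2) + 15007)*(-14892 + 1866) - 1*29550223637/15293239024 = (152*√19 + 15007)*(-13026) - 29550223637/15293239024 = (15007 + 152*√19)*(-13026) - 29550223637/15293239024 = (-195481182 - 1979952*√19) - 29550223637/15293239024 = -2989540470570270005/15293239024 - 1979952*√19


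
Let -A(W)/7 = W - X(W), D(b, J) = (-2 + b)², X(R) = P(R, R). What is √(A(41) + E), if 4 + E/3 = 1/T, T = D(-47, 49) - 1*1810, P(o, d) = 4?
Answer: I*√10517042/197 ≈ 16.462*I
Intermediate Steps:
X(R) = 4
T = 591 (T = (-2 - 47)² - 1*1810 = (-49)² - 1810 = 2401 - 1810 = 591)
A(W) = 28 - 7*W (A(W) = -7*(W - 1*4) = -7*(W - 4) = -7*(-4 + W) = 28 - 7*W)
E = -2363/197 (E = -12 + 3/591 = -12 + 3*(1/591) = -12 + 1/197 = -2363/197 ≈ -11.995)
√(A(41) + E) = √((28 - 7*41) - 2363/197) = √((28 - 287) - 2363/197) = √(-259 - 2363/197) = √(-53386/197) = I*√10517042/197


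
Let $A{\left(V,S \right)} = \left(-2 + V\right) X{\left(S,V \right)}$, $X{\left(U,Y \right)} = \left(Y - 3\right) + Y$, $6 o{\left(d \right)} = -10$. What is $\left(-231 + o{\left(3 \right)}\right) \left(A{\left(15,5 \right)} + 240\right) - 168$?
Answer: $-137674$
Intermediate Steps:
$o{\left(d \right)} = - \frac{5}{3}$ ($o{\left(d \right)} = \frac{1}{6} \left(-10\right) = - \frac{5}{3}$)
$X{\left(U,Y \right)} = -3 + 2 Y$ ($X{\left(U,Y \right)} = \left(-3 + Y\right) + Y = -3 + 2 Y$)
$A{\left(V,S \right)} = \left(-3 + 2 V\right) \left(-2 + V\right)$ ($A{\left(V,S \right)} = \left(-2 + V\right) \left(-3 + 2 V\right) = \left(-3 + 2 V\right) \left(-2 + V\right)$)
$\left(-231 + o{\left(3 \right)}\right) \left(A{\left(15,5 \right)} + 240\right) - 168 = \left(-231 - \frac{5}{3}\right) \left(\left(-3 + 2 \cdot 15\right) \left(-2 + 15\right) + 240\right) - 168 = - \frac{698 \left(\left(-3 + 30\right) 13 + 240\right)}{3} - 168 = - \frac{698 \left(27 \cdot 13 + 240\right)}{3} - 168 = - \frac{698 \left(351 + 240\right)}{3} - 168 = \left(- \frac{698}{3}\right) 591 - 168 = -137506 - 168 = -137674$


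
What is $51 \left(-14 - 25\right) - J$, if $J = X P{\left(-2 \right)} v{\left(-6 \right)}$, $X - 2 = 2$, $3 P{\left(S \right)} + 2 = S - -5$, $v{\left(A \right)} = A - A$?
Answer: $-1989$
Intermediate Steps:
$v{\left(A \right)} = 0$
$P{\left(S \right)} = 1 + \frac{S}{3}$ ($P{\left(S \right)} = - \frac{2}{3} + \frac{S - -5}{3} = - \frac{2}{3} + \frac{S + 5}{3} = - \frac{2}{3} + \frac{5 + S}{3} = - \frac{2}{3} + \left(\frac{5}{3} + \frac{S}{3}\right) = 1 + \frac{S}{3}$)
$X = 4$ ($X = 2 + 2 = 4$)
$J = 0$ ($J = 4 \left(1 + \frac{1}{3} \left(-2\right)\right) 0 = 4 \left(1 - \frac{2}{3}\right) 0 = 4 \cdot \frac{1}{3} \cdot 0 = \frac{4}{3} \cdot 0 = 0$)
$51 \left(-14 - 25\right) - J = 51 \left(-14 - 25\right) - 0 = 51 \left(-39\right) + 0 = -1989 + 0 = -1989$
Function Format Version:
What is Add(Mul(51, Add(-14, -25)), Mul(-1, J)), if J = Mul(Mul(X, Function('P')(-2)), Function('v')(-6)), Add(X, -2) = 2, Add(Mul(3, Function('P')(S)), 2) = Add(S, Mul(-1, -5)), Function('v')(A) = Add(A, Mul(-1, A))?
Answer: -1989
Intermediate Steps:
Function('v')(A) = 0
Function('P')(S) = Add(1, Mul(Rational(1, 3), S)) (Function('P')(S) = Add(Rational(-2, 3), Mul(Rational(1, 3), Add(S, Mul(-1, -5)))) = Add(Rational(-2, 3), Mul(Rational(1, 3), Add(S, 5))) = Add(Rational(-2, 3), Mul(Rational(1, 3), Add(5, S))) = Add(Rational(-2, 3), Add(Rational(5, 3), Mul(Rational(1, 3), S))) = Add(1, Mul(Rational(1, 3), S)))
X = 4 (X = Add(2, 2) = 4)
J = 0 (J = Mul(Mul(4, Add(1, Mul(Rational(1, 3), -2))), 0) = Mul(Mul(4, Add(1, Rational(-2, 3))), 0) = Mul(Mul(4, Rational(1, 3)), 0) = Mul(Rational(4, 3), 0) = 0)
Add(Mul(51, Add(-14, -25)), Mul(-1, J)) = Add(Mul(51, Add(-14, -25)), Mul(-1, 0)) = Add(Mul(51, -39), 0) = Add(-1989, 0) = -1989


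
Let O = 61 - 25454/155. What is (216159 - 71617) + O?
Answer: 22388011/155 ≈ 1.4444e+5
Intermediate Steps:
O = -15999/155 (O = 61 - 25454/155 = -15999/155 ≈ -103.22)
(216159 - 71617) + O = (216159 - 71617) - 15999/155 = 144542 - 15999/155 = 22388011/155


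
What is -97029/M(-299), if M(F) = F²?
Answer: -97029/89401 ≈ -1.0853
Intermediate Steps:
-97029/M(-299) = -97029/((-299)²) = -97029/89401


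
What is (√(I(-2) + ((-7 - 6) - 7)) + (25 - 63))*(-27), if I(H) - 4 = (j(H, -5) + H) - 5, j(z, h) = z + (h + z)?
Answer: 1026 - 108*I*√2 ≈ 1026.0 - 152.74*I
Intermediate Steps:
j(z, h) = h + 2*z
I(H) = -6 + 3*H (I(H) = 4 + (((-5 + 2*H) + H) - 5) = 4 + ((-5 + 3*H) - 5) = 4 + (-10 + 3*H) = -6 + 3*H)
(√(I(-2) + ((-7 - 6) - 7)) + (25 - 63))*(-27) = (√((-6 + 3*(-2)) + ((-7 - 6) - 7)) + (25 - 63))*(-27) = (√((-6 - 6) + (-13 - 7)) - 38)*(-27) = (√(-12 - 20) - 38)*(-27) = (√(-32) - 38)*(-27) = (4*I*√2 - 38)*(-27) = (-38 + 4*I*√2)*(-27) = 1026 - 108*I*√2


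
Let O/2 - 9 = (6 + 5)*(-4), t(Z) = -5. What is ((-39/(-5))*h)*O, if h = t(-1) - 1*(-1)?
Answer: 2184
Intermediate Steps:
h = -4 (h = -5 - 1*(-1) = -5 + 1 = -4)
O = -70 (O = 18 + 2*((6 + 5)*(-4)) = 18 + 2*(11*(-4)) = 18 + 2*(-44) = 18 - 88 = -70)
((-39/(-5))*h)*O = (-39/(-5)*(-4))*(-70) = (-39*(-1/5)*(-4))*(-70) = ((39/5)*(-4))*(-70) = -156/5*(-70) = 2184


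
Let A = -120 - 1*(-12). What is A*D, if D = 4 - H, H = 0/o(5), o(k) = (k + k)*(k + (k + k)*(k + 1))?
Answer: -432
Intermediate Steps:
o(k) = 2*k*(k + 2*k*(1 + k)) (o(k) = (2*k)*(k + (2*k)*(1 + k)) = (2*k)*(k + 2*k*(1 + k)) = 2*k*(k + 2*k*(1 + k)))
H = 0 (H = 0/((5²*(6 + 4*5))) = 0/((25*(6 + 20))) = 0/((25*26)) = 0/650 = 0*(1/650) = 0)
D = 4 (D = 4 - 1*0 = 4 + 0 = 4)
A = -108 (A = -120 + 12 = -108)
A*D = -108*4 = -432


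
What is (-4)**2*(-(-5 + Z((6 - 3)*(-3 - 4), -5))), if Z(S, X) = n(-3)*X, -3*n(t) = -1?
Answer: 320/3 ≈ 106.67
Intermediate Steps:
n(t) = 1/3 (n(t) = -1/3*(-1) = 1/3)
Z(S, X) = X/3
(-4)**2*(-(-5 + Z((6 - 3)*(-3 - 4), -5))) = (-4)**2*(-(-5 + (1/3)*(-5))) = 16*(-(-5 - 5/3)) = 16*(-(-20)/3) = 16*(-1*(-20/3)) = 16*(20/3) = 320/3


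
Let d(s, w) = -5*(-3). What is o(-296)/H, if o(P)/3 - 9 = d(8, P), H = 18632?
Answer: 9/2329 ≈ 0.0038643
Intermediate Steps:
d(s, w) = 15
o(P) = 72 (o(P) = 27 + 3*15 = 27 + 45 = 72)
o(-296)/H = 72/18632 = 72*(1/18632) = 9/2329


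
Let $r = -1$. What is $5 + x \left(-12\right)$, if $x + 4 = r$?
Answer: $65$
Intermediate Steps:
$x = -5$ ($x = -4 - 1 = -5$)
$5 + x \left(-12\right) = 5 - -60 = 5 + 60 = 65$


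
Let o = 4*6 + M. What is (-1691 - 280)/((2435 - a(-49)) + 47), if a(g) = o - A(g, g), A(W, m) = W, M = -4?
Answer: -1971/2413 ≈ -0.81683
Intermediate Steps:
o = 20 (o = 4*6 - 4 = 24 - 4 = 20)
a(g) = 20 - g
(-1691 - 280)/((2435 - a(-49)) + 47) = (-1691 - 280)/((2435 - (20 - 1*(-49))) + 47) = -1971/((2435 - (20 + 49)) + 47) = -1971/((2435 - 1*69) + 47) = -1971/((2435 - 69) + 47) = -1971/(2366 + 47) = -1971/2413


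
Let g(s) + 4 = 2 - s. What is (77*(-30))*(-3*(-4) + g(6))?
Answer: -9240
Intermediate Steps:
g(s) = -2 - s (g(s) = -4 + (2 - s) = -2 - s)
(77*(-30))*(-3*(-4) + g(6)) = (77*(-30))*(-3*(-4) + (-2 - 1*6)) = -2310*(12 + (-2 - 6)) = -2310*(12 - 8) = -2310*4 = -9240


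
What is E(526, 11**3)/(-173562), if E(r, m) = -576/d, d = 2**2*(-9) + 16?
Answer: -24/144635 ≈ -0.00016593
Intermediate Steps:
d = -20 (d = 4*(-9) + 16 = -36 + 16 = -20)
E(r, m) = 144/5 (E(r, m) = -576/(-20) = -576*(-1/20) = 144/5)
E(526, 11**3)/(-173562) = (144/5)/(-173562) = (144/5)*(-1/173562) = -24/144635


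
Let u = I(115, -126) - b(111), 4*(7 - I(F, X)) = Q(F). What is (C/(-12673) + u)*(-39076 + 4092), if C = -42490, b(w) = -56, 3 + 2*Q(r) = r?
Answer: -23210729528/12673 ≈ -1.8315e+6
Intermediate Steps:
Q(r) = -3/2 + r/2
I(F, X) = 59/8 - F/8 (I(F, X) = 7 - (-3/2 + F/2)/4 = 7 + (3/8 - F/8) = 59/8 - F/8)
u = 49 (u = (59/8 - ⅛*115) - 1*(-56) = (59/8 - 115/8) + 56 = -7 + 56 = 49)
(C/(-12673) + u)*(-39076 + 4092) = (-42490/(-12673) + 49)*(-39076 + 4092) = (-42490*(-1/12673) + 49)*(-34984) = (42490/12673 + 49)*(-34984) = (663467/12673)*(-34984) = -23210729528/12673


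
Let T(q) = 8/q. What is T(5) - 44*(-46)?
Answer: 10128/5 ≈ 2025.6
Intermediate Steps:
T(5) - 44*(-46) = 8/5 - 44*(-46) = 8*(⅕) + 2024 = 8/5 + 2024 = 10128/5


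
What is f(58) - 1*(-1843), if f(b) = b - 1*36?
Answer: 1865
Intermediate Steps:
f(b) = -36 + b (f(b) = b - 36 = -36 + b)
f(58) - 1*(-1843) = (-36 + 58) - 1*(-1843) = 22 + 1843 = 1865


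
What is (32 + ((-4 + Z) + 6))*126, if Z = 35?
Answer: 8694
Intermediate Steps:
(32 + ((-4 + Z) + 6))*126 = (32 + ((-4 + 35) + 6))*126 = (32 + (31 + 6))*126 = (32 + 37)*126 = 69*126 = 8694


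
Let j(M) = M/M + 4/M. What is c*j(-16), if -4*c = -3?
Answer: 9/16 ≈ 0.56250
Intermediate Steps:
j(M) = 1 + 4/M
c = ¾ (c = -¼*(-3) = ¾ ≈ 0.75000)
c*j(-16) = 3*((4 - 16)/(-16))/4 = 3*(-1/16*(-12))/4 = (¾)*(¾) = 9/16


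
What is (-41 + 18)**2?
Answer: 529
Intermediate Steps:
(-41 + 18)**2 = (-23)**2 = 529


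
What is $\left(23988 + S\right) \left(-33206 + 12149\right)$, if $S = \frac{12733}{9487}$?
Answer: $- \frac{4792297121673}{9487} \approx -5.0514 \cdot 10^{8}$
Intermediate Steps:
$S = \frac{12733}{9487}$ ($S = 12733 \cdot \frac{1}{9487} = \frac{12733}{9487} \approx 1.3422$)
$\left(23988 + S\right) \left(-33206 + 12149\right) = \left(23988 + \frac{12733}{9487}\right) \left(-33206 + 12149\right) = \frac{227586889}{9487} \left(-21057\right) = - \frac{4792297121673}{9487}$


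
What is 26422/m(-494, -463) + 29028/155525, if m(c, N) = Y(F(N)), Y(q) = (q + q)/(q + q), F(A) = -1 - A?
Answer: 4109310578/155525 ≈ 26422.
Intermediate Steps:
Y(q) = 1 (Y(q) = (2*q)/((2*q)) = (2*q)*(1/(2*q)) = 1)
m(c, N) = 1
26422/m(-494, -463) + 29028/155525 = 26422/1 + 29028/155525 = 26422*1 + 29028*(1/155525) = 26422 + 29028/155525 = 4109310578/155525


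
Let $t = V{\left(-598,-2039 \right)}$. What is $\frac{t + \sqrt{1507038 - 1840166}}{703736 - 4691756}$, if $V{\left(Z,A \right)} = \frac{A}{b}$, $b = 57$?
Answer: $\frac{2039}{227317140} - \frac{i \sqrt{83282}}{1994010} \approx 8.9698 \cdot 10^{-6} - 0.00014473 i$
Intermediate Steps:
$V{\left(Z,A \right)} = \frac{A}{57}$
$t = - \frac{2039}{57}$ ($t = \frac{1}{57} \left(-2039\right) = - \frac{2039}{57} \approx -35.772$)
$\frac{t + \sqrt{1507038 - 1840166}}{703736 - 4691756} = \frac{- \frac{2039}{57} + \sqrt{1507038 - 1840166}}{703736 - 4691756} = \frac{- \frac{2039}{57} + \sqrt{-333128}}{-3988020} = \left(- \frac{2039}{57} + 2 i \sqrt{83282}\right) \left(- \frac{1}{3988020}\right) = \frac{2039}{227317140} - \frac{i \sqrt{83282}}{1994010}$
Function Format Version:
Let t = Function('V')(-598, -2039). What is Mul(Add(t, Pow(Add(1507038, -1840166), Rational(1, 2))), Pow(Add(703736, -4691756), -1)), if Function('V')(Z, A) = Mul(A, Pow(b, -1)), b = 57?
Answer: Add(Rational(2039, 227317140), Mul(Rational(-1, 1994010), I, Pow(83282, Rational(1, 2)))) ≈ Add(8.9698e-6, Mul(-0.00014473, I))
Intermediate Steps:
Function('V')(Z, A) = Mul(Rational(1, 57), A) (Function('V')(Z, A) = Mul(A, Pow(57, -1)) = Mul(A, Rational(1, 57)) = Mul(Rational(1, 57), A))
t = Rational(-2039, 57) (t = Mul(Rational(1, 57), -2039) = Rational(-2039, 57) ≈ -35.772)
Mul(Add(t, Pow(Add(1507038, -1840166), Rational(1, 2))), Pow(Add(703736, -4691756), -1)) = Mul(Add(Rational(-2039, 57), Pow(Add(1507038, -1840166), Rational(1, 2))), Pow(Add(703736, -4691756), -1)) = Mul(Add(Rational(-2039, 57), Pow(-333128, Rational(1, 2))), Pow(-3988020, -1)) = Mul(Add(Rational(-2039, 57), Mul(2, I, Pow(83282, Rational(1, 2)))), Rational(-1, 3988020)) = Add(Rational(2039, 227317140), Mul(Rational(-1, 1994010), I, Pow(83282, Rational(1, 2))))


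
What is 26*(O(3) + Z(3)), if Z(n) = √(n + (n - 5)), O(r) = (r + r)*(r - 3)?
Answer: 26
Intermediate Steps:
O(r) = 2*r*(-3 + r) (O(r) = (2*r)*(-3 + r) = 2*r*(-3 + r))
Z(n) = √(-5 + 2*n) (Z(n) = √(n + (-5 + n)) = √(-5 + 2*n))
26*(O(3) + Z(3)) = 26*(2*3*(-3 + 3) + √(-5 + 2*3)) = 26*(2*3*0 + √(-5 + 6)) = 26*(0 + √1) = 26*(0 + 1) = 26*1 = 26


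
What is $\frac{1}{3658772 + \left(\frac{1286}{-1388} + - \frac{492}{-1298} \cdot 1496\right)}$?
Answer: $\frac{40946}{149835258839} \approx 2.7327 \cdot 10^{-7}$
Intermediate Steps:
$\frac{1}{3658772 + \left(\frac{1286}{-1388} + - \frac{492}{-1298} \cdot 1496\right)} = \frac{1}{3658772 + \left(1286 \left(- \frac{1}{1388}\right) + \left(-492\right) \left(- \frac{1}{1298}\right) 1496\right)} = \frac{1}{3658772 + \left(- \frac{643}{694} + \frac{246}{649} \cdot 1496\right)} = \frac{1}{3658772 + \left(- \frac{643}{694} + \frac{33456}{59}\right)} = \frac{1}{3658772 + \frac{23180527}{40946}} = \frac{1}{\frac{149835258839}{40946}} = \frac{40946}{149835258839}$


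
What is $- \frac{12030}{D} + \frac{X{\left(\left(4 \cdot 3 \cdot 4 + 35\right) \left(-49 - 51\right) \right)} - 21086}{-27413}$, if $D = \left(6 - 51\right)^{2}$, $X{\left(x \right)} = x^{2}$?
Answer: $- \frac{9319288616}{3700755} \approx -2518.2$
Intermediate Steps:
$D = 2025$ ($D = \left(-45\right)^{2} = 2025$)
$- \frac{12030}{D} + \frac{X{\left(\left(4 \cdot 3 \cdot 4 + 35\right) \left(-49 - 51\right) \right)} - 21086}{-27413} = - \frac{12030}{2025} + \frac{\left(\left(4 \cdot 3 \cdot 4 + 35\right) \left(-49 - 51\right)\right)^{2} - 21086}{-27413} = \left(-12030\right) \frac{1}{2025} + \left(\left(\left(12 \cdot 4 + 35\right) \left(-100\right)\right)^{2} - 21086\right) \left(- \frac{1}{27413}\right) = - \frac{802}{135} + \left(\left(\left(48 + 35\right) \left(-100\right)\right)^{2} - 21086\right) \left(- \frac{1}{27413}\right) = - \frac{802}{135} + \left(\left(83 \left(-100\right)\right)^{2} - 21086\right) \left(- \frac{1}{27413}\right) = - \frac{802}{135} + \left(\left(-8300\right)^{2} - 21086\right) \left(- \frac{1}{27413}\right) = - \frac{802}{135} + \left(68890000 - 21086\right) \left(- \frac{1}{27413}\right) = - \frac{802}{135} + 68868914 \left(- \frac{1}{27413}\right) = - \frac{802}{135} - \frac{68868914}{27413} = - \frac{9319288616}{3700755}$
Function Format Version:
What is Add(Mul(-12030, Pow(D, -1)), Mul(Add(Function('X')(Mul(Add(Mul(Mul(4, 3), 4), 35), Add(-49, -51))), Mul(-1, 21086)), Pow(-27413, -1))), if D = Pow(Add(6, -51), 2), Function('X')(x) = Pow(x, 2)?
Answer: Rational(-9319288616, 3700755) ≈ -2518.2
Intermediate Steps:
D = 2025 (D = Pow(-45, 2) = 2025)
Add(Mul(-12030, Pow(D, -1)), Mul(Add(Function('X')(Mul(Add(Mul(Mul(4, 3), 4), 35), Add(-49, -51))), Mul(-1, 21086)), Pow(-27413, -1))) = Add(Mul(-12030, Pow(2025, -1)), Mul(Add(Pow(Mul(Add(Mul(Mul(4, 3), 4), 35), Add(-49, -51)), 2), Mul(-1, 21086)), Pow(-27413, -1))) = Add(Mul(-12030, Rational(1, 2025)), Mul(Add(Pow(Mul(Add(Mul(12, 4), 35), -100), 2), -21086), Rational(-1, 27413))) = Add(Rational(-802, 135), Mul(Add(Pow(Mul(Add(48, 35), -100), 2), -21086), Rational(-1, 27413))) = Add(Rational(-802, 135), Mul(Add(Pow(Mul(83, -100), 2), -21086), Rational(-1, 27413))) = Add(Rational(-802, 135), Mul(Add(Pow(-8300, 2), -21086), Rational(-1, 27413))) = Add(Rational(-802, 135), Mul(Add(68890000, -21086), Rational(-1, 27413))) = Add(Rational(-802, 135), Mul(68868914, Rational(-1, 27413))) = Add(Rational(-802, 135), Rational(-68868914, 27413)) = Rational(-9319288616, 3700755)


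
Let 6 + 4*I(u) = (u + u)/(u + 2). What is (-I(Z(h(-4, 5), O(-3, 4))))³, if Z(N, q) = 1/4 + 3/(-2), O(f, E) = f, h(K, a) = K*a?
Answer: 343/27 ≈ 12.704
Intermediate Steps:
Z(N, q) = -5/4 (Z(N, q) = 1*(¼) + 3*(-½) = ¼ - 3/2 = -5/4)
I(u) = -3/2 + u/(2*(2 + u)) (I(u) = -3/2 + ((u + u)/(u + 2))/4 = -3/2 + ((2*u)/(2 + u))/4 = -3/2 + (2*u/(2 + u))/4 = -3/2 + u/(2*(2 + u)))
(-I(Z(h(-4, 5), O(-3, 4))))³ = (-(-3 - 1*(-5/4))/(2 - 5/4))³ = (-(-3 + 5/4)/¾)³ = (-4*(-7)/(3*4))³ = (-1*(-7/3))³ = (7/3)³ = 343/27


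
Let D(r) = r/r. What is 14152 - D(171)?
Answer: 14151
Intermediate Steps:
D(r) = 1
14152 - D(171) = 14152 - 1*1 = 14152 - 1 = 14151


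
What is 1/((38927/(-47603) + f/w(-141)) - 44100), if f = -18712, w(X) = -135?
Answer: -6426405/282518968309 ≈ -2.2747e-5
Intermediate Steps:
1/((38927/(-47603) + f/w(-141)) - 44100) = 1/((38927/(-47603) - 18712/(-135)) - 44100) = 1/((38927*(-1/47603) - 18712*(-1/135)) - 44100) = 1/((-38927/47603 + 18712/135) - 44100) = 1/(885492191/6426405 - 44100) = 1/(-282518968309/6426405) = -6426405/282518968309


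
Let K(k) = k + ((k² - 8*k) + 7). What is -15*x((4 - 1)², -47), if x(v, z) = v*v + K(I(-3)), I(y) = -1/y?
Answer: -3860/3 ≈ -1286.7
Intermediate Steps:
K(k) = 7 + k² - 7*k (K(k) = k + (7 + k² - 8*k) = 7 + k² - 7*k)
x(v, z) = 43/9 + v² (x(v, z) = v*v + (7 + (-1/(-3))² - (-7)/(-3)) = v² + (7 + (-1*(-⅓))² - (-7)*(-1)/3) = v² + (7 + (⅓)² - 7*⅓) = v² + (7 + ⅑ - 7/3) = v² + 43/9 = 43/9 + v²)
-15*x((4 - 1)², -47) = -15*(43/9 + ((4 - 1)²)²) = -15*(43/9 + (3²)²) = -15*(43/9 + 9²) = -15*(43/9 + 81) = -15*772/9 = -3860/3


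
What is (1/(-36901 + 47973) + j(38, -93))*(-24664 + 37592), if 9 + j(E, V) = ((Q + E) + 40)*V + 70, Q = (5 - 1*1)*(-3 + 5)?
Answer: -17751449526/173 ≈ -1.0261e+8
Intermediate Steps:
Q = 8 (Q = (5 - 1)*2 = 4*2 = 8)
j(E, V) = 61 + V*(48 + E) (j(E, V) = -9 + (((8 + E) + 40)*V + 70) = -9 + ((48 + E)*V + 70) = -9 + (V*(48 + E) + 70) = -9 + (70 + V*(48 + E)) = 61 + V*(48 + E))
(1/(-36901 + 47973) + j(38, -93))*(-24664 + 37592) = (1/(-36901 + 47973) + (61 + 48*(-93) + 38*(-93)))*(-24664 + 37592) = (1/11072 + (61 - 4464 - 3534))*12928 = (1/11072 - 7937)*12928 = -87878463/11072*12928 = -17751449526/173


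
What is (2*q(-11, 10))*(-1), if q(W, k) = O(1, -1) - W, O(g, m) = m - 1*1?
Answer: -18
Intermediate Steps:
O(g, m) = -1 + m (O(g, m) = m - 1 = -1 + m)
q(W, k) = -2 - W (q(W, k) = (-1 - 1) - W = -2 - W)
(2*q(-11, 10))*(-1) = (2*(-2 - 1*(-11)))*(-1) = (2*(-2 + 11))*(-1) = (2*9)*(-1) = 18*(-1) = -18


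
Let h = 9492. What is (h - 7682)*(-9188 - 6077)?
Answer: -27629650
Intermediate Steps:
(h - 7682)*(-9188 - 6077) = (9492 - 7682)*(-9188 - 6077) = 1810*(-15265) = -27629650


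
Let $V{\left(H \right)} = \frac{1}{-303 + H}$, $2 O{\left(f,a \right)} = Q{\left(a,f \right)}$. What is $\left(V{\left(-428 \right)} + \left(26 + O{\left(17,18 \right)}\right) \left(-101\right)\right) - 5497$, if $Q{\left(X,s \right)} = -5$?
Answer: $- \frac{11506673}{1462} \approx -7870.5$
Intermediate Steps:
$O{\left(f,a \right)} = - \frac{5}{2}$ ($O{\left(f,a \right)} = \frac{1}{2} \left(-5\right) = - \frac{5}{2}$)
$\left(V{\left(-428 \right)} + \left(26 + O{\left(17,18 \right)}\right) \left(-101\right)\right) - 5497 = \left(\frac{1}{-303 - 428} + \left(26 - \frac{5}{2}\right) \left(-101\right)\right) - 5497 = \left(\frac{1}{-731} + \frac{47}{2} \left(-101\right)\right) - 5497 = \left(- \frac{1}{731} - \frac{4747}{2}\right) - 5497 = - \frac{3470059}{1462} - 5497 = - \frac{11506673}{1462}$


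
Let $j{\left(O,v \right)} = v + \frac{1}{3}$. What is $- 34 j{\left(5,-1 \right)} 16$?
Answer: $\frac{1088}{3} \approx 362.67$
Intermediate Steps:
$j{\left(O,v \right)} = \frac{1}{3} + v$ ($j{\left(O,v \right)} = v + \frac{1}{3} = \frac{1}{3} + v$)
$- 34 j{\left(5,-1 \right)} 16 = - 34 \left(\frac{1}{3} - 1\right) 16 = \left(-34\right) \left(- \frac{2}{3}\right) 16 = \frac{68}{3} \cdot 16 = \frac{1088}{3}$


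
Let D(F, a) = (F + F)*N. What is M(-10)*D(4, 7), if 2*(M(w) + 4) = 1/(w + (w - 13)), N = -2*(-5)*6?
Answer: -21200/11 ≈ -1927.3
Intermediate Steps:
N = 60 (N = 10*6 = 60)
M(w) = -4 + 1/(2*(-13 + 2*w)) (M(w) = -4 + 1/(2*(w + (w - 13))) = -4 + 1/(2*(w + (-13 + w))) = -4 + 1/(2*(-13 + 2*w)))
D(F, a) = 120*F (D(F, a) = (F + F)*60 = (2*F)*60 = 120*F)
M(-10)*D(4, 7) = ((105 - 16*(-10))/(2*(-13 + 2*(-10))))*(120*4) = ((105 + 160)/(2*(-13 - 20)))*480 = ((½)*265/(-33))*480 = ((½)*(-1/33)*265)*480 = -265/66*480 = -21200/11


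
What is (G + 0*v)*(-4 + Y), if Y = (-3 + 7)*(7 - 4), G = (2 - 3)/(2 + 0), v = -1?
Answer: -4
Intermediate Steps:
G = -½ (G = -1/2 = -1*½ = -½ ≈ -0.50000)
Y = 12 (Y = 4*3 = 12)
(G + 0*v)*(-4 + Y) = (-½ + 0*(-1))*(-4 + 12) = (-½ + 0)*8 = -½*8 = -4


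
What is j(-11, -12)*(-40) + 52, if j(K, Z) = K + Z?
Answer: 972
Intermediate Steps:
j(-11, -12)*(-40) + 52 = (-11 - 12)*(-40) + 52 = -23*(-40) + 52 = 920 + 52 = 972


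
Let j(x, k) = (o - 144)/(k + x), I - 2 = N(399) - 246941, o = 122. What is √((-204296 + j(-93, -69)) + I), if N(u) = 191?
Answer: I*√36534553/9 ≈ 671.6*I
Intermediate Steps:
I = -246748 (I = 2 + (191 - 246941) = 2 - 246750 = -246748)
j(x, k) = -22/(k + x) (j(x, k) = (122 - 144)/(k + x) = -22/(k + x))
√((-204296 + j(-93, -69)) + I) = √((-204296 - 22/(-69 - 93)) - 246748) = √((-204296 - 22/(-162)) - 246748) = √((-204296 - 22*(-1/162)) - 246748) = √((-204296 + 11/81) - 246748) = √(-16547965/81 - 246748) = √(-36534553/81) = I*√36534553/9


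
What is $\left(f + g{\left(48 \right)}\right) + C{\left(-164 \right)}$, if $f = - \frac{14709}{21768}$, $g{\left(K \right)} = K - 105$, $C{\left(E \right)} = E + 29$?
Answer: $- \frac{1398055}{7256} \approx -192.68$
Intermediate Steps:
$C{\left(E \right)} = 29 + E$
$g{\left(K \right)} = -105 + K$
$f = - \frac{4903}{7256}$ ($f = \left(-14709\right) \frac{1}{21768} = - \frac{4903}{7256} \approx -0.67572$)
$\left(f + g{\left(48 \right)}\right) + C{\left(-164 \right)} = \left(- \frac{4903}{7256} + \left(-105 + 48\right)\right) + \left(29 - 164\right) = \left(- \frac{4903}{7256} - 57\right) - 135 = - \frac{418495}{7256} - 135 = - \frac{1398055}{7256}$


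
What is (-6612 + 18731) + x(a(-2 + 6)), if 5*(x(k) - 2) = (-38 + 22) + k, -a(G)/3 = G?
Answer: 60577/5 ≈ 12115.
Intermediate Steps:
a(G) = -3*G
x(k) = -6/5 + k/5 (x(k) = 2 + ((-38 + 22) + k)/5 = 2 + (-16 + k)/5 = 2 + (-16/5 + k/5) = -6/5 + k/5)
(-6612 + 18731) + x(a(-2 + 6)) = (-6612 + 18731) + (-6/5 + (-3*(-2 + 6))/5) = 12119 + (-6/5 + (-3*4)/5) = 12119 + (-6/5 + (⅕)*(-12)) = 12119 + (-6/5 - 12/5) = 12119 - 18/5 = 60577/5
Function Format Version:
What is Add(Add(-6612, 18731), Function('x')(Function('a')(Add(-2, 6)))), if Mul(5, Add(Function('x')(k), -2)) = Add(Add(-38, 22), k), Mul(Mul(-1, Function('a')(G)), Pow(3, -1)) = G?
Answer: Rational(60577, 5) ≈ 12115.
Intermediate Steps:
Function('a')(G) = Mul(-3, G)
Function('x')(k) = Add(Rational(-6, 5), Mul(Rational(1, 5), k)) (Function('x')(k) = Add(2, Mul(Rational(1, 5), Add(Add(-38, 22), k))) = Add(2, Mul(Rational(1, 5), Add(-16, k))) = Add(2, Add(Rational(-16, 5), Mul(Rational(1, 5), k))) = Add(Rational(-6, 5), Mul(Rational(1, 5), k)))
Add(Add(-6612, 18731), Function('x')(Function('a')(Add(-2, 6)))) = Add(Add(-6612, 18731), Add(Rational(-6, 5), Mul(Rational(1, 5), Mul(-3, Add(-2, 6))))) = Add(12119, Add(Rational(-6, 5), Mul(Rational(1, 5), Mul(-3, 4)))) = Add(12119, Add(Rational(-6, 5), Mul(Rational(1, 5), -12))) = Add(12119, Add(Rational(-6, 5), Rational(-12, 5))) = Add(12119, Rational(-18, 5)) = Rational(60577, 5)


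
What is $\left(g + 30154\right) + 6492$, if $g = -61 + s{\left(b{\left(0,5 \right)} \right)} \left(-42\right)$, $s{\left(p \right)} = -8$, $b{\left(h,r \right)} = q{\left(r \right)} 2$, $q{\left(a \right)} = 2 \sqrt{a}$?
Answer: $36921$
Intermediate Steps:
$b{\left(h,r \right)} = 4 \sqrt{r}$ ($b{\left(h,r \right)} = 2 \sqrt{r} 2 = 4 \sqrt{r}$)
$g = 275$ ($g = -61 - -336 = -61 + 336 = 275$)
$\left(g + 30154\right) + 6492 = \left(275 + 30154\right) + 6492 = 30429 + 6492 = 36921$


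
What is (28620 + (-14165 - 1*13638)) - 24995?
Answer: -24178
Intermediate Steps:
(28620 + (-14165 - 1*13638)) - 24995 = (28620 + (-14165 - 13638)) - 24995 = (28620 - 27803) - 24995 = 817 - 24995 = -24178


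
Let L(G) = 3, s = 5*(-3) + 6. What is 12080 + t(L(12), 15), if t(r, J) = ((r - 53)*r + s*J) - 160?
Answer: 11635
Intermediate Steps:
s = -9 (s = -15 + 6 = -9)
t(r, J) = -160 - 9*J + r*(-53 + r) (t(r, J) = ((r - 53)*r - 9*J) - 160 = ((-53 + r)*r - 9*J) - 160 = (r*(-53 + r) - 9*J) - 160 = (-9*J + r*(-53 + r)) - 160 = -160 - 9*J + r*(-53 + r))
12080 + t(L(12), 15) = 12080 + (-160 + 3² - 53*3 - 9*15) = 12080 + (-160 + 9 - 159 - 135) = 12080 - 445 = 11635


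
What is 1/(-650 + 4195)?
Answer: 1/3545 ≈ 0.00028209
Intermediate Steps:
1/(-650 + 4195) = 1/3545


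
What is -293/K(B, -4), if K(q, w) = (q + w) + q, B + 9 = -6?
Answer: 293/34 ≈ 8.6176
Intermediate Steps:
B = -15 (B = -9 - 6 = -15)
K(q, w) = w + 2*q
-293/K(B, -4) = -293/(-4 + 2*(-15)) = -293/(-4 - 30) = -293/(-34) = -1/34*(-293) = 293/34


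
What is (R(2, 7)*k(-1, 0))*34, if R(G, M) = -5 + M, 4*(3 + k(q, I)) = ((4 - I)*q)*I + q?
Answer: -221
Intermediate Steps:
k(q, I) = -3 + q/4 + I*q*(4 - I)/4 (k(q, I) = -3 + (((4 - I)*q)*I + q)/4 = -3 + ((q*(4 - I))*I + q)/4 = -3 + (I*q*(4 - I) + q)/4 = -3 + (q + I*q*(4 - I))/4 = -3 + (q/4 + I*q*(4 - I)/4) = -3 + q/4 + I*q*(4 - I)/4)
(R(2, 7)*k(-1, 0))*34 = ((-5 + 7)*(-3 + (1/4)*(-1) + 0*(-1) - 1/4*(-1)*0**2))*34 = (2*(-3 - 1/4 + 0 - 1/4*(-1)*0))*34 = (2*(-3 - 1/4 + 0 + 0))*34 = (2*(-13/4))*34 = -13/2*34 = -221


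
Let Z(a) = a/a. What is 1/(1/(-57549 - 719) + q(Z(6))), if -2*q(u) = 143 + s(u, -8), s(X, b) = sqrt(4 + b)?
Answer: -242753985684/17360309302393 + 3395159824*I/17360309302393 ≈ -0.013983 + 0.00019557*I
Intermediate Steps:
Z(a) = 1
q(u) = -143/2 - I (q(u) = -(143 + sqrt(4 - 8))/2 = -(143 + sqrt(-4))/2 = -(143 + 2*I)/2 = -143/2 - I)
1/(1/(-57549 - 719) + q(Z(6))) = 1/(1/(-57549 - 719) + (-143/2 - I)) = 1/(1/(-58268) + (-143/2 - I)) = 1/(-1/58268 + (-143/2 - I)) = 1/(-4166163/58268 - I) = 3395159824*(-4166163/58268 + I)/17360309302393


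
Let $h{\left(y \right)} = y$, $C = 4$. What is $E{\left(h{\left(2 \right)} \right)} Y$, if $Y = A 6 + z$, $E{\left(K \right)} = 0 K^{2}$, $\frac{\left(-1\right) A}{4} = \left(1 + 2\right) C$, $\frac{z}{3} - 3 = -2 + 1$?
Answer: $0$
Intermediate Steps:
$z = 6$ ($z = 9 + 3 \left(-2 + 1\right) = 9 + 3 \left(-1\right) = 9 - 3 = 6$)
$A = -48$ ($A = - 4 \left(1 + 2\right) 4 = - 4 \cdot 3 \cdot 4 = \left(-4\right) 12 = -48$)
$E{\left(K \right)} = 0$
$Y = -282$ ($Y = \left(-48\right) 6 + 6 = -288 + 6 = -282$)
$E{\left(h{\left(2 \right)} \right)} Y = 0 \left(-282\right) = 0$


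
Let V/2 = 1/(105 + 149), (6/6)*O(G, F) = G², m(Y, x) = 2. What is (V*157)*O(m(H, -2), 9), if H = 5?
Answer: 628/127 ≈ 4.9449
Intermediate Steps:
O(G, F) = G²
V = 1/127 (V = 2/(105 + 149) = 2/254 = 2*(1/254) = 1/127 ≈ 0.0078740)
(V*157)*O(m(H, -2), 9) = ((1/127)*157)*2² = (157/127)*4 = 628/127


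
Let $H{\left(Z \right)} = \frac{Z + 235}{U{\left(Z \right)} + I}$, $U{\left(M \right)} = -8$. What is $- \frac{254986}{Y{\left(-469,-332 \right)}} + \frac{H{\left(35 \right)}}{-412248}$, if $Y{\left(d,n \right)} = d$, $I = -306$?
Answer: $\frac{5501147540737}{10118352328} \approx 543.68$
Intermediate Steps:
$H{\left(Z \right)} = - \frac{235}{314} - \frac{Z}{314}$ ($H{\left(Z \right)} = \frac{Z + 235}{-8 - 306} = \frac{235 + Z}{-314} = \left(235 + Z\right) \left(- \frac{1}{314}\right) = - \frac{235}{314} - \frac{Z}{314}$)
$- \frac{254986}{Y{\left(-469,-332 \right)}} + \frac{H{\left(35 \right)}}{-412248} = - \frac{254986}{-469} + \frac{- \frac{235}{314} - \frac{35}{314}}{-412248} = \left(-254986\right) \left(- \frac{1}{469}\right) + \left(- \frac{235}{314} - \frac{35}{314}\right) \left(- \frac{1}{412248}\right) = \frac{254986}{469} - - \frac{45}{21574312} = \frac{254986}{469} + \frac{45}{21574312} = \frac{5501147540737}{10118352328}$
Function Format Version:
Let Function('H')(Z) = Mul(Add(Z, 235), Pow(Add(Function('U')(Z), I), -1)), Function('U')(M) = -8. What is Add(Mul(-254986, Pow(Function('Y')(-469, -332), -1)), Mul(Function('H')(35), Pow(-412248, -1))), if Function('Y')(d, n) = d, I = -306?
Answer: Rational(5501147540737, 10118352328) ≈ 543.68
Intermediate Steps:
Function('H')(Z) = Add(Rational(-235, 314), Mul(Rational(-1, 314), Z)) (Function('H')(Z) = Mul(Add(Z, 235), Pow(Add(-8, -306), -1)) = Mul(Add(235, Z), Pow(-314, -1)) = Mul(Add(235, Z), Rational(-1, 314)) = Add(Rational(-235, 314), Mul(Rational(-1, 314), Z)))
Add(Mul(-254986, Pow(Function('Y')(-469, -332), -1)), Mul(Function('H')(35), Pow(-412248, -1))) = Add(Mul(-254986, Pow(-469, -1)), Mul(Add(Rational(-235, 314), Mul(Rational(-1, 314), 35)), Pow(-412248, -1))) = Add(Mul(-254986, Rational(-1, 469)), Mul(Add(Rational(-235, 314), Rational(-35, 314)), Rational(-1, 412248))) = Add(Rational(254986, 469), Mul(Rational(-135, 157), Rational(-1, 412248))) = Add(Rational(254986, 469), Rational(45, 21574312)) = Rational(5501147540737, 10118352328)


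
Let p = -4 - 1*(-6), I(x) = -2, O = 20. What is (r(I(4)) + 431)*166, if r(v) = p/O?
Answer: 357813/5 ≈ 71563.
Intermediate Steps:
p = 2 (p = -4 + 6 = 2)
r(v) = ⅒ (r(v) = 2/20 = 2*(1/20) = ⅒)
(r(I(4)) + 431)*166 = (⅒ + 431)*166 = (4311/10)*166 = 357813/5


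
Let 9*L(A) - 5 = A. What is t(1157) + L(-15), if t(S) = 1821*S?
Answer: 18962063/9 ≈ 2.1069e+6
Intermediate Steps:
L(A) = 5/9 + A/9
t(1157) + L(-15) = 1821*1157 + (5/9 + (⅑)*(-15)) = 2106897 + (5/9 - 5/3) = 2106897 - 10/9 = 18962063/9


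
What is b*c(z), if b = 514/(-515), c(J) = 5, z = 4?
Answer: -514/103 ≈ -4.9903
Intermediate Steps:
b = -514/515 (b = 514*(-1/515) = -514/515 ≈ -0.99806)
b*c(z) = -514/515*5 = -514/103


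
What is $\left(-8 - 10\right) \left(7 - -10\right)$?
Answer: $-306$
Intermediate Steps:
$\left(-8 - 10\right) \left(7 - -10\right) = - 18 \left(7 + 10\right) = \left(-18\right) 17 = -306$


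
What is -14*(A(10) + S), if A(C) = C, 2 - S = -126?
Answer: -1932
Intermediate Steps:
S = 128 (S = 2 - 1*(-126) = 2 + 126 = 128)
-14*(A(10) + S) = -14*(10 + 128) = -14*138 = -1932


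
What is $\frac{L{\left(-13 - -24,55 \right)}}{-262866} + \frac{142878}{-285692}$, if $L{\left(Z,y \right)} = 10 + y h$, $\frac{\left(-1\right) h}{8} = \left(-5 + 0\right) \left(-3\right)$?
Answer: $- \frac{8918764517}{18774678318} \approx -0.47504$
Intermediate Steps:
$h = -120$ ($h = - 8 \left(-5 + 0\right) \left(-3\right) = - 8 \left(\left(-5\right) \left(-3\right)\right) = \left(-8\right) 15 = -120$)
$L{\left(Z,y \right)} = 10 - 120 y$ ($L{\left(Z,y \right)} = 10 + y \left(-120\right) = 10 - 120 y$)
$\frac{L{\left(-13 - -24,55 \right)}}{-262866} + \frac{142878}{-285692} = \frac{10 - 6600}{-262866} + \frac{142878}{-285692} = \left(10 - 6600\right) \left(- \frac{1}{262866}\right) + 142878 \left(- \frac{1}{285692}\right) = \left(-6590\right) \left(- \frac{1}{262866}\right) - \frac{71439}{142846} = \frac{3295}{131433} - \frac{71439}{142846} = - \frac{8918764517}{18774678318}$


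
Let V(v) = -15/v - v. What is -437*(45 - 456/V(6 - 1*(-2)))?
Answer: -3147711/79 ≈ -39844.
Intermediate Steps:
V(v) = -v - 15/v
-437*(45 - 456/V(6 - 1*(-2))) = -437*(45 - 456/(-(6 - 1*(-2)) - 15/(6 - 1*(-2)))) = -437*(45 - 456/(-(6 + 2) - 15/(6 + 2))) = -437*(45 - 456/(-1*8 - 15/8)) = -437*(45 - 456/(-8 - 15*⅛)) = -437*(45 - 456/(-8 - 15/8)) = -437*(45 - 456/(-79/8)) = -437*(45 - 456*(-8/79)) = -437*(45 + 3648/79) = -437*7203/79 = -3147711/79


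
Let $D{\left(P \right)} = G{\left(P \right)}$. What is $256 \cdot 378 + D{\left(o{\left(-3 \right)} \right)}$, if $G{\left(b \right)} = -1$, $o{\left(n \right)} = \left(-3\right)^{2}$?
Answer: $96767$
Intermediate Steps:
$o{\left(n \right)} = 9$
$D{\left(P \right)} = -1$
$256 \cdot 378 + D{\left(o{\left(-3 \right)} \right)} = 256 \cdot 378 - 1 = 96768 - 1 = 96767$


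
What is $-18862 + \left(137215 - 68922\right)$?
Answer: $49431$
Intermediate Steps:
$-18862 + \left(137215 - 68922\right) = -18862 + 68293 = 49431$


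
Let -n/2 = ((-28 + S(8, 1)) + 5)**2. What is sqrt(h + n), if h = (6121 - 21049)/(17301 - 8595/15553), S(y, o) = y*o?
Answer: I*sqrt(906744604140072602)/44845643 ≈ 21.234*I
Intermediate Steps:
S(y, o) = o*y
h = -38695864/44845643 (h = -14928/(17301 - 8595*1/15553) = -14928/(17301 - 8595/15553) = -14928/269073858/15553 = -14928*15553/269073858 = -38695864/44845643 ≈ -0.86287)
n = -450 (n = -2*((-28 + 1*8) + 5)**2 = -2*((-28 + 8) + 5)**2 = -2*(-20 + 5)**2 = -2*(-15)**2 = -2*225 = -450)
sqrt(h + n) = sqrt(-38695864/44845643 - 450) = sqrt(-20219235214/44845643) = I*sqrt(906744604140072602)/44845643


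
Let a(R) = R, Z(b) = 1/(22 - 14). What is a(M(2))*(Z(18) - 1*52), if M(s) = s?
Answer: -415/4 ≈ -103.75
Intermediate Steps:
Z(b) = ⅛ (Z(b) = 1/8 = ⅛)
a(M(2))*(Z(18) - 1*52) = 2*(⅛ - 1*52) = 2*(⅛ - 52) = 2*(-415/8) = -415/4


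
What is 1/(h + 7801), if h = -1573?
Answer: 1/6228 ≈ 0.00016057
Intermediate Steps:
1/(h + 7801) = 1/(-1573 + 7801) = 1/6228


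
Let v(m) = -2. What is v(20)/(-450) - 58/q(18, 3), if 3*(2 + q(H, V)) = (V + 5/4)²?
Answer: -626207/43425 ≈ -14.420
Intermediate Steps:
q(H, V) = -2 + (5/4 + V)²/3 (q(H, V) = -2 + (V + 5/4)²/3 = -2 + (5/4 + V)²/3)
v(20)/(-450) - 58/q(18, 3) = -2/(-450) - 58/(-2 + (5 + 4*3)²/48) = -2*(-1/450) - 58/(-2 + (5 + 12)²/48) = 1/225 - 58/(-2 + (1/48)*17²) = 1/225 - 58/(-2 + (1/48)*289) = 1/225 - 58/(-2 + 289/48) = 1/225 - 58/193/48 = 1/225 - 58*48/193 = 1/225 - 2784/193 = -626207/43425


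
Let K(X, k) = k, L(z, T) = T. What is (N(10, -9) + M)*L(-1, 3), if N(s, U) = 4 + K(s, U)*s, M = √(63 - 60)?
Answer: -258 + 3*√3 ≈ -252.80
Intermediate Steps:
M = √3 ≈ 1.7320
N(s, U) = 4 + U*s
(N(10, -9) + M)*L(-1, 3) = ((4 - 9*10) + √3)*3 = ((4 - 90) + √3)*3 = (-86 + √3)*3 = -258 + 3*√3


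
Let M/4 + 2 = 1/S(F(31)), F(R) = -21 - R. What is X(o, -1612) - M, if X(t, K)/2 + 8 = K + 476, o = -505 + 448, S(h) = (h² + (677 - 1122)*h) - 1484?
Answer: -13885201/6090 ≈ -2280.0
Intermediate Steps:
S(h) = -1484 + h² - 445*h (S(h) = (h² - 445*h) - 1484 = -1484 + h² - 445*h)
o = -57
M = -48719/6090 (M = -8 + 4/(-1484 + (-21 - 1*31)² - 445*(-21 - 1*31)) = -8 + 4/(-1484 + (-21 - 31)² - 445*(-21 - 31)) = -8 + 4/(-1484 + (-52)² - 445*(-52)) = -8 + 4/(-1484 + 2704 + 23140) = -8 + 4/24360 = -8 + 4*(1/24360) = -8 + 1/6090 = -48719/6090 ≈ -7.9998)
X(t, K) = 936 + 2*K (X(t, K) = -16 + 2*(K + 476) = -16 + 2*(476 + K) = -16 + (952 + 2*K) = 936 + 2*K)
X(o, -1612) - M = (936 + 2*(-1612)) - 1*(-48719/6090) = (936 - 3224) + 48719/6090 = -2288 + 48719/6090 = -13885201/6090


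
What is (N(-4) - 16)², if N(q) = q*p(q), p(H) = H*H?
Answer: 6400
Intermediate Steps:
p(H) = H²
N(q) = q³ (N(q) = q*q² = q³)
(N(-4) - 16)² = ((-4)³ - 16)² = (-64 - 16)² = (-80)² = 6400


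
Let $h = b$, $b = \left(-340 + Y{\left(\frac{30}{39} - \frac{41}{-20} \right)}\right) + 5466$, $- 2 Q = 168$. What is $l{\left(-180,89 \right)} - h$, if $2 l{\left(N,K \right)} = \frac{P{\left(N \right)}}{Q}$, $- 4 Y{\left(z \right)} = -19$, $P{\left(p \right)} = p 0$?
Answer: $- \frac{20523}{4} \approx -5130.8$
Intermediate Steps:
$Q = -84$ ($Q = \left(- \frac{1}{2}\right) 168 = -84$)
$P{\left(p \right)} = 0$
$Y{\left(z \right)} = \frac{19}{4}$ ($Y{\left(z \right)} = \left(- \frac{1}{4}\right) \left(-19\right) = \frac{19}{4}$)
$l{\left(N,K \right)} = 0$ ($l{\left(N,K \right)} = \frac{0 \frac{1}{-84}}{2} = \frac{0 \left(- \frac{1}{84}\right)}{2} = \frac{1}{2} \cdot 0 = 0$)
$b = \frac{20523}{4}$ ($b = \left(-340 + \frac{19}{4}\right) + 5466 = - \frac{1341}{4} + 5466 = \frac{20523}{4} \approx 5130.8$)
$h = \frac{20523}{4} \approx 5130.8$
$l{\left(-180,89 \right)} - h = 0 - \frac{20523}{4} = - \frac{20523}{4}$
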